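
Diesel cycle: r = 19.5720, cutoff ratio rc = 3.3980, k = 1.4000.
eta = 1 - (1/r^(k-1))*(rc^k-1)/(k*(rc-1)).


r^(k-1) = 3.2859
rc^k = 5.5426
eta = 0.5882 = 58.8213%

58.8213%


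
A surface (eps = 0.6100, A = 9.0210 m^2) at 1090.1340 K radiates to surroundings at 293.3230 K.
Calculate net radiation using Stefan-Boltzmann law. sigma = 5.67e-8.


T^4 = 1.4123e+12
Tsurr^4 = 7.4026e+09
Q = 0.6100 * 5.67e-8 * 9.0210 * 1.4049e+12 = 438333.5636 W

438333.5636 W


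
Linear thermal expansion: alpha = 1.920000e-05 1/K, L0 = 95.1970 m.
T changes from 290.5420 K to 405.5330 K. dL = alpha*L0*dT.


dT = 114.9910 K
dL = 1.920000e-05 * 95.1970 * 114.9910 = 0.210179 m
L_final = 95.407179 m

dL = 0.210179 m


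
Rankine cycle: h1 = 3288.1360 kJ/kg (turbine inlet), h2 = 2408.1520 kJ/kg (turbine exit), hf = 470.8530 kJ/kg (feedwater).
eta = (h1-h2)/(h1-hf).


W = 879.9840 kJ/kg
Q_in = 2817.2830 kJ/kg
eta = 0.3124 = 31.2352%

eta = 31.2352%


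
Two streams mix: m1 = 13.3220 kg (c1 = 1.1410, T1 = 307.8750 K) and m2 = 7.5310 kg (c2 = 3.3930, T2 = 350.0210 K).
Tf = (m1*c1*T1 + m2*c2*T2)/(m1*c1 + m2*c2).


num = 13623.7994
den = 40.7531
Tf = 334.3011 K

334.3011 K


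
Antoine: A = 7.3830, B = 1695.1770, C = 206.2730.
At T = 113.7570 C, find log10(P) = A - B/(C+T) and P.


C+T = 320.0300
B/(C+T) = 5.2969
log10(P) = 7.3830 - 5.2969 = 2.0861
P = 10^2.0861 = 121.9182 mmHg

121.9182 mmHg


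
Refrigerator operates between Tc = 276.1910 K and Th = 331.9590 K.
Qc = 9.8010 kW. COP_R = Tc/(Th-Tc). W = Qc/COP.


COP = 276.1910 / 55.7680 = 4.9525
W = 9.8010 / 4.9525 = 1.9790 kW

COP = 4.9525, W = 1.9790 kW


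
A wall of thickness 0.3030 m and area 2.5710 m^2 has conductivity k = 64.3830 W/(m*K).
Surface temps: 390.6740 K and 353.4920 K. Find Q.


dT = 37.1820 K
Q = 64.3830 * 2.5710 * 37.1820 / 0.3030 = 20312.5012 W

20312.5012 W


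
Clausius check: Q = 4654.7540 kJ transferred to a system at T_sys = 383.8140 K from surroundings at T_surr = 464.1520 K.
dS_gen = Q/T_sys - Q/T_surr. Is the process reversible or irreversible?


dS_sys = 4654.7540/383.8140 = 12.1276 kJ/K
dS_surr = -4654.7540/464.1520 = -10.0285 kJ/K
dS_gen = 12.1276 - 10.0285 = 2.0991 kJ/K (irreversible)

dS_gen = 2.0991 kJ/K, irreversible


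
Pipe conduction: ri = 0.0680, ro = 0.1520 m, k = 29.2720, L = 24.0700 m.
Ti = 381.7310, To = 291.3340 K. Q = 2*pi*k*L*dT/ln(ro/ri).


dT = 90.3970 K
ln(ro/ri) = 0.8044
Q = 2*pi*29.2720*24.0700*90.3970 / 0.8044 = 497513.6354 W

497513.6354 W


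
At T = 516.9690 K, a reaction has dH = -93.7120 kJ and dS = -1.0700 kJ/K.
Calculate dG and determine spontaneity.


T*dS = 516.9690 * -1.0700 = -553.1568 kJ
dG = -93.7120 + 553.1568 = 459.4448 kJ (non-spontaneous)

dG = 459.4448 kJ, non-spontaneous


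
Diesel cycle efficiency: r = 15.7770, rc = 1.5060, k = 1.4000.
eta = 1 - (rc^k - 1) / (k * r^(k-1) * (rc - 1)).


r^(k-1) = 3.0145
rc^k = 1.7740
eta = 0.6375 = 63.7544%

63.7544%


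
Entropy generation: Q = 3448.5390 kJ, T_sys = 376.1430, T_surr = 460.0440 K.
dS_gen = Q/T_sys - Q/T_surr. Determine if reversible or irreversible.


dS_sys = 3448.5390/376.1430 = 9.1682 kJ/K
dS_surr = -3448.5390/460.0440 = -7.4961 kJ/K
dS_gen = 9.1682 - 7.4961 = 1.6721 kJ/K (irreversible)

dS_gen = 1.6721 kJ/K, irreversible


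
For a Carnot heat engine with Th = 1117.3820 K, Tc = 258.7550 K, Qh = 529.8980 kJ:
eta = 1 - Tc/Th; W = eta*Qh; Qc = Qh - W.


eta = 1 - 258.7550/1117.3820 = 0.7684
W = 0.7684 * 529.8980 = 407.1882 kJ
Qc = 529.8980 - 407.1882 = 122.7098 kJ

eta = 76.8427%, W = 407.1882 kJ, Qc = 122.7098 kJ


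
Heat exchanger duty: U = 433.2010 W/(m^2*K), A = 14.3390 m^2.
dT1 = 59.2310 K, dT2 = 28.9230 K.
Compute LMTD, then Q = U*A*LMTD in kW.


LMTD = 42.2819 K
Q = 433.2010 * 14.3390 * 42.2819 = 262641.1639 W = 262.6412 kW

262.6412 kW


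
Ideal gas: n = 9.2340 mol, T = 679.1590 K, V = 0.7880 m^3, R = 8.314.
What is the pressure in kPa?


P = nRT/V = 9.2340 * 8.314 * 679.1590 / 0.7880
= 52140.0389 / 0.7880 = 66167.5620 Pa = 66.1676 kPa

66.1676 kPa


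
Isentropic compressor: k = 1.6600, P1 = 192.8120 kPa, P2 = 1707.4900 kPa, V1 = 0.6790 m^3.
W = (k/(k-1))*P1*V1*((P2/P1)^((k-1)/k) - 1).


(k-1)/k = 0.3976
(P2/P1)^exp = 2.3802
W = 2.5152 * 192.8120 * 0.6790 * (2.3802 - 1) = 454.4637 kJ

454.4637 kJ


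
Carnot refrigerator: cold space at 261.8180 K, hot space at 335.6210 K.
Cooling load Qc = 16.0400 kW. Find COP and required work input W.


COP = 261.8180 / 73.8030 = 3.5475
W = 16.0400 / 3.5475 = 4.5215 kW

COP = 3.5475, W = 4.5215 kW


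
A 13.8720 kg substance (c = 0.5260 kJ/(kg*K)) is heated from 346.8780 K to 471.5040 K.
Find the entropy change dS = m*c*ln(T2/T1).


T2/T1 = 1.3593
ln(T2/T1) = 0.3070
dS = 13.8720 * 0.5260 * 0.3070 = 2.2397 kJ/K

2.2397 kJ/K


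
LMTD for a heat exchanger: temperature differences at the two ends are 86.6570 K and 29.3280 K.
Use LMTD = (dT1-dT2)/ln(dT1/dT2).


dT1/dT2 = 2.9548
ln(dT1/dT2) = 1.0834
LMTD = 57.3290 / 1.0834 = 52.9151 K

52.9151 K


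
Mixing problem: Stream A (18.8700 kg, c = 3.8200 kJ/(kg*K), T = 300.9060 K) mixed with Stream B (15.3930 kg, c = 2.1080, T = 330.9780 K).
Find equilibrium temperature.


num = 32430.0487
den = 104.5318
Tf = 310.2409 K

310.2409 K


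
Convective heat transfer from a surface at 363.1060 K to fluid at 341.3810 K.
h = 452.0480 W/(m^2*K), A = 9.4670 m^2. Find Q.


dT = 21.7250 K
Q = 452.0480 * 9.4670 * 21.7250 = 92972.9721 W

92972.9721 W


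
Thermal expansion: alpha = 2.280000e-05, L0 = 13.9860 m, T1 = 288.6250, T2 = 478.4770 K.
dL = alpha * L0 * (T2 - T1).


dT = 189.8520 K
dL = 2.280000e-05 * 13.9860 * 189.8520 = 0.060540 m
L_final = 14.046540 m

dL = 0.060540 m


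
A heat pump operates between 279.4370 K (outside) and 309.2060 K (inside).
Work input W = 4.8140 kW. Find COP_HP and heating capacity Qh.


COP = 309.2060 / 29.7690 = 10.3868
Qh = 10.3868 * 4.8140 = 50.0023 kW

COP = 10.3868, Qh = 50.0023 kW


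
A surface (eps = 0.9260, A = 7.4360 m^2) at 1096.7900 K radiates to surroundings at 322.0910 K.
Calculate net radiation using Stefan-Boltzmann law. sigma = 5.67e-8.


T^4 = 1.4471e+12
Tsurr^4 = 1.0763e+10
Q = 0.9260 * 5.67e-8 * 7.4360 * 1.4363e+12 = 560770.6398 W

560770.6398 W


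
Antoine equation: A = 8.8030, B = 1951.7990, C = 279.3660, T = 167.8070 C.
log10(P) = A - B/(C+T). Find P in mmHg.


C+T = 447.1730
B/(C+T) = 4.3648
log10(P) = 8.8030 - 4.3648 = 4.4382
P = 10^4.4382 = 27431.4365 mmHg

27431.4365 mmHg


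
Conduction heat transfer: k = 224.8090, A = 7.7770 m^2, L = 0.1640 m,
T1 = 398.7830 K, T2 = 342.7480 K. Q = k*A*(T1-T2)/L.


dT = 56.0350 K
Q = 224.8090 * 7.7770 * 56.0350 / 0.1640 = 597367.1286 W

597367.1286 W


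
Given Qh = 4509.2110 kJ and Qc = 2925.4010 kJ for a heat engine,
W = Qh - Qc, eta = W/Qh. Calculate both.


W = 4509.2110 - 2925.4010 = 1583.8100 kJ
eta = 1583.8100 / 4509.2110 = 0.3512 = 35.1239%

W = 1583.8100 kJ, eta = 35.1239%


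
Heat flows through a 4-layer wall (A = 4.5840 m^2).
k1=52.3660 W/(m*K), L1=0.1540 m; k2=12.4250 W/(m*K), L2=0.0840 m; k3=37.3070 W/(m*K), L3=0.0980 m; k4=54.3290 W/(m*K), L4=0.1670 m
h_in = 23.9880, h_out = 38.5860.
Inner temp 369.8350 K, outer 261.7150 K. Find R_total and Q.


R_conv_in = 1/(23.9880*4.5840) = 0.0091
R_1 = 0.1540/(52.3660*4.5840) = 0.0006
R_2 = 0.0840/(12.4250*4.5840) = 0.0015
R_3 = 0.0980/(37.3070*4.5840) = 0.0006
R_4 = 0.1670/(54.3290*4.5840) = 0.0007
R_conv_out = 1/(38.5860*4.5840) = 0.0057
R_total = 0.0181 K/W
Q = 108.1200 / 0.0181 = 5970.9355 W

R_total = 0.0181 K/W, Q = 5970.9355 W


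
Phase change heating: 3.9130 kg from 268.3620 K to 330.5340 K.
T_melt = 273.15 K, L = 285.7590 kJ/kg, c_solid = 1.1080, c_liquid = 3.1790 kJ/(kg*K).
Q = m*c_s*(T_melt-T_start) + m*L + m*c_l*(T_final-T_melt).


Q1 (sensible, solid) = 3.9130 * 1.1080 * 4.7880 = 20.7589 kJ
Q2 (latent) = 3.9130 * 285.7590 = 1118.1750 kJ
Q3 (sensible, liquid) = 3.9130 * 3.1790 * 57.3840 = 713.8241 kJ
Q_total = 1852.7579 kJ

1852.7579 kJ


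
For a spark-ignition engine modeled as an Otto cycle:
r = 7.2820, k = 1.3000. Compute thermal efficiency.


r^(k-1) = 1.8142
eta = 1 - 1/1.8142 = 0.4488 = 44.8780%

44.8780%


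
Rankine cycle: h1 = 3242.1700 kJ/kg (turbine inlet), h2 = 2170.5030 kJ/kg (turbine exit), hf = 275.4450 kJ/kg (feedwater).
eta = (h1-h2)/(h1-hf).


W = 1071.6670 kJ/kg
Q_in = 2966.7250 kJ/kg
eta = 0.3612 = 36.1229%

eta = 36.1229%


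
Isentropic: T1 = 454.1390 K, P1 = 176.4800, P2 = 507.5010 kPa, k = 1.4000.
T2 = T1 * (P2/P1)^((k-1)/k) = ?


(k-1)/k = 0.2857
(P2/P1)^exp = 1.3523
T2 = 454.1390 * 1.3523 = 614.1264 K

614.1264 K


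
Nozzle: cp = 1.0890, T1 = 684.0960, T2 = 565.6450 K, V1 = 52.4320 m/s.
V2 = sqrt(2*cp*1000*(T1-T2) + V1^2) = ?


dT = 118.4510 K
2*cp*1000*dT = 257986.2780
V1^2 = 2749.1146
V2 = sqrt(260735.3926) = 510.6226 m/s

510.6226 m/s


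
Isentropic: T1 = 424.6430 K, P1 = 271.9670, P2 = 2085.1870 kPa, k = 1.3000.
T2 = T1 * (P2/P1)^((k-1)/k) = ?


(k-1)/k = 0.2308
(P2/P1)^exp = 1.6001
T2 = 424.6430 * 1.6001 = 679.4681 K

679.4681 K


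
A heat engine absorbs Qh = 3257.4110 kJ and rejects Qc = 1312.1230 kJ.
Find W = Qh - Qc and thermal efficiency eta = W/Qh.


W = 3257.4110 - 1312.1230 = 1945.2880 kJ
eta = 1945.2880 / 3257.4110 = 0.5972 = 59.7188%

W = 1945.2880 kJ, eta = 59.7188%


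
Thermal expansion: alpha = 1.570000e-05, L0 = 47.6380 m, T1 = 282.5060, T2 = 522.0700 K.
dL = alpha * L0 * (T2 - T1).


dT = 239.5640 K
dL = 1.570000e-05 * 47.6380 * 239.5640 = 0.179174 m
L_final = 47.817174 m

dL = 0.179174 m


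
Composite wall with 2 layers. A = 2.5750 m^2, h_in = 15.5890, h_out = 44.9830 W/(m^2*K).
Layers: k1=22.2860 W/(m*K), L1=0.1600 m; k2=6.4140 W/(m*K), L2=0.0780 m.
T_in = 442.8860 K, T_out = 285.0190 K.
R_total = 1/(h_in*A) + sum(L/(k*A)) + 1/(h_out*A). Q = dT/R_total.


R_conv_in = 1/(15.5890*2.5750) = 0.0249
R_1 = 0.1600/(22.2860*2.5750) = 0.0028
R_2 = 0.0780/(6.4140*2.5750) = 0.0047
R_conv_out = 1/(44.9830*2.5750) = 0.0086
R_total = 0.0411 K/W
Q = 157.8670 / 0.0411 = 3845.1805 W

R_total = 0.0411 K/W, Q = 3845.1805 W


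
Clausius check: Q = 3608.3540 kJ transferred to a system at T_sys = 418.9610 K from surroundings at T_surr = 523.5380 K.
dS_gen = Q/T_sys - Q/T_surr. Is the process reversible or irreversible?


dS_sys = 3608.3540/418.9610 = 8.6126 kJ/K
dS_surr = -3608.3540/523.5380 = -6.8922 kJ/K
dS_gen = 8.6126 - 6.8922 = 1.7204 kJ/K (irreversible)

dS_gen = 1.7204 kJ/K, irreversible


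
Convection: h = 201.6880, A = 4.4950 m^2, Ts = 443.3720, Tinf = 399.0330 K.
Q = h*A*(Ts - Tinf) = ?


dT = 44.3390 K
Q = 201.6880 * 4.4950 * 44.3390 = 40197.1858 W

40197.1858 W


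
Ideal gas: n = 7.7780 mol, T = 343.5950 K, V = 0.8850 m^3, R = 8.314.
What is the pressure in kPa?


P = nRT/V = 7.7780 * 8.314 * 343.5950 / 0.8850
= 22219.0146 / 0.8850 = 25106.2312 Pa = 25.1062 kPa

25.1062 kPa


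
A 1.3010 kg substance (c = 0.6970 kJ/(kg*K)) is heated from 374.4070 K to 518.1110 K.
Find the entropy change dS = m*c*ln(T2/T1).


T2/T1 = 1.3838
ln(T2/T1) = 0.3248
dS = 1.3010 * 0.6970 * 0.3248 = 0.2946 kJ/K

0.2946 kJ/K


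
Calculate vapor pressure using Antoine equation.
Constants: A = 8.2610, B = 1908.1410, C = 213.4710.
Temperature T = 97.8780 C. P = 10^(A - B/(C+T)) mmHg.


C+T = 311.3490
B/(C+T) = 6.1286
log10(P) = 8.2610 - 6.1286 = 2.1324
P = 10^2.1324 = 135.6363 mmHg

135.6363 mmHg


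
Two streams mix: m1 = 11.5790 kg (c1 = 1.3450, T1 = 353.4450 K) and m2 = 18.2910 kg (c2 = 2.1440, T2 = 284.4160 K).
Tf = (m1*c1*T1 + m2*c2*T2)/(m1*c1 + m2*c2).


num = 16658.0964
den = 54.7897
Tf = 304.0372 K

304.0372 K


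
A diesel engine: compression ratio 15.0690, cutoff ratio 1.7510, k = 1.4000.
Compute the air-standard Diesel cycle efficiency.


r^(k-1) = 2.9596
rc^k = 2.1908
eta = 0.6173 = 61.7322%

61.7322%


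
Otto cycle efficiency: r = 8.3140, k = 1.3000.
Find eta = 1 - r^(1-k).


r^(k-1) = 1.8877
eta = 1 - 1/1.8877 = 0.4703 = 47.0267%

47.0267%


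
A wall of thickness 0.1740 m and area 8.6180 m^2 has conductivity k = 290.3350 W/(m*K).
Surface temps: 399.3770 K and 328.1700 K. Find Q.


dT = 71.2070 K
Q = 290.3350 * 8.6180 * 71.2070 / 0.1740 = 1023951.3522 W

1023951.3522 W


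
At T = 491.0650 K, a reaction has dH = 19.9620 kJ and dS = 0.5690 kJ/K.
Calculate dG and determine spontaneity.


T*dS = 491.0650 * 0.5690 = 279.4160 kJ
dG = 19.9620 - 279.4160 = -259.4540 kJ (spontaneous)

dG = -259.4540 kJ, spontaneous


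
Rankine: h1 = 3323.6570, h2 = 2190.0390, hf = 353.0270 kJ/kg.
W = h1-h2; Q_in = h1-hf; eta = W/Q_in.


W = 1133.6180 kJ/kg
Q_in = 2970.6300 kJ/kg
eta = 0.3816 = 38.1609%

eta = 38.1609%


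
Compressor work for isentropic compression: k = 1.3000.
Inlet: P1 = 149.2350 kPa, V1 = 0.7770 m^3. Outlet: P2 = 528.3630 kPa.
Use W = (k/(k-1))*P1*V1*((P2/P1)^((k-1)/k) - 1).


(k-1)/k = 0.2308
(P2/P1)^exp = 1.3388
W = 4.3333 * 149.2350 * 0.7770 * (1.3388 - 1) = 170.2241 kJ

170.2241 kJ


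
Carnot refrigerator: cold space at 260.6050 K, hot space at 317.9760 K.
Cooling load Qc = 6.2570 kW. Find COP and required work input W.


COP = 260.6050 / 57.3710 = 4.5425
W = 6.2570 / 4.5425 = 1.3774 kW

COP = 4.5425, W = 1.3774 kW


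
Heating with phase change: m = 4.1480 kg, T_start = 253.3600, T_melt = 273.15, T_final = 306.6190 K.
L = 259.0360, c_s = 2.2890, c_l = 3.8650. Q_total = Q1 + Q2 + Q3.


Q1 (sensible, solid) = 4.1480 * 2.2890 * 19.7900 = 187.9015 kJ
Q2 (latent) = 4.1480 * 259.0360 = 1074.4813 kJ
Q3 (sensible, liquid) = 4.1480 * 3.8650 * 33.4690 = 536.5757 kJ
Q_total = 1798.9585 kJ

1798.9585 kJ


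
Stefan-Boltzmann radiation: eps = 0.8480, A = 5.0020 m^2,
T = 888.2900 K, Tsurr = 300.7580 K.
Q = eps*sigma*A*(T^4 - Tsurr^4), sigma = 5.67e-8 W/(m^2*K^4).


T^4 = 6.2261e+11
Tsurr^4 = 8.1822e+09
Q = 0.8480 * 5.67e-8 * 5.0020 * 6.1443e+11 = 147773.4844 W

147773.4844 W


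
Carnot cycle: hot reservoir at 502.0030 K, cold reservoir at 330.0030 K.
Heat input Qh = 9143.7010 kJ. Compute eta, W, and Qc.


eta = 1 - 330.0030/502.0030 = 0.3426
W = 0.3426 * 9143.7010 = 3132.8828 kJ
Qc = 9143.7010 - 3132.8828 = 6010.8182 kJ

eta = 34.2627%, W = 3132.8828 kJ, Qc = 6010.8182 kJ


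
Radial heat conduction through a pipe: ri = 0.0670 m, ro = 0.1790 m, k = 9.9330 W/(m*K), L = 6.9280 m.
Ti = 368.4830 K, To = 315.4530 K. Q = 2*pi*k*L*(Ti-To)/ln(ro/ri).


dT = 53.0300 K
ln(ro/ri) = 0.9827
Q = 2*pi*9.9330*6.9280*53.0300 / 0.9827 = 23333.0690 W

23333.0690 W


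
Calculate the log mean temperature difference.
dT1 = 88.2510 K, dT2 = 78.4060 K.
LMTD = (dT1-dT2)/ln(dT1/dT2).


dT1/dT2 = 1.1256
ln(dT1/dT2) = 0.1183
LMTD = 9.8450 / 0.1183 = 83.2315 K

83.2315 K


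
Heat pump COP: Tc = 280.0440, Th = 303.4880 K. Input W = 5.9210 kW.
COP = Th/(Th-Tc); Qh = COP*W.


COP = 303.4880 / 23.4440 = 12.9452
Qh = 12.9452 * 5.9210 = 76.6487 kW

COP = 12.9452, Qh = 76.6487 kW


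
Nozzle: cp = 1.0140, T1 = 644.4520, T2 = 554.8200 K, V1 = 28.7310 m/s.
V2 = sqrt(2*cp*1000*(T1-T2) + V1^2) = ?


dT = 89.6320 K
2*cp*1000*dT = 181773.6960
V1^2 = 825.4704
V2 = sqrt(182599.1664) = 427.3162 m/s

427.3162 m/s


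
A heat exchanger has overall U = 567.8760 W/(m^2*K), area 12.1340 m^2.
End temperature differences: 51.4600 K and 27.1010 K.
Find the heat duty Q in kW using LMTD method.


LMTD = 37.9877 K
Q = 567.8760 * 12.1340 * 37.9877 = 261758.2011 W = 261.7582 kW

261.7582 kW


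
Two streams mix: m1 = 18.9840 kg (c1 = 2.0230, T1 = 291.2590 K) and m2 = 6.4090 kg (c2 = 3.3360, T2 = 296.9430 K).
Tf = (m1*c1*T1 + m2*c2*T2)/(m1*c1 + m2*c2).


num = 17534.4620
den = 59.7851
Tf = 293.2917 K

293.2917 K


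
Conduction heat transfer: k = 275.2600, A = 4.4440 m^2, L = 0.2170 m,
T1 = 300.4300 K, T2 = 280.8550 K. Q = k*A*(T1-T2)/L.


dT = 19.5750 K
Q = 275.2600 * 4.4440 * 19.5750 / 0.2170 = 110346.6601 W

110346.6601 W


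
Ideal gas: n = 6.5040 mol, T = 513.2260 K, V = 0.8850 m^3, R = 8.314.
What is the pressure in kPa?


P = nRT/V = 6.5040 * 8.314 * 513.2260 / 0.8850
= 27752.3141 / 0.8850 = 31358.5470 Pa = 31.3585 kPa

31.3585 kPa


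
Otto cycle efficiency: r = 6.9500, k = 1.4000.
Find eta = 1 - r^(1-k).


r^(k-1) = 2.1717
eta = 1 - 1/2.1717 = 0.5395 = 53.9525%

53.9525%


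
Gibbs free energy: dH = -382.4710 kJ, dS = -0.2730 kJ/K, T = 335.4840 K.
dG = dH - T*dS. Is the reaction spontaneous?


T*dS = 335.4840 * -0.2730 = -91.5871 kJ
dG = -382.4710 + 91.5871 = -290.8839 kJ (spontaneous)

dG = -290.8839 kJ, spontaneous


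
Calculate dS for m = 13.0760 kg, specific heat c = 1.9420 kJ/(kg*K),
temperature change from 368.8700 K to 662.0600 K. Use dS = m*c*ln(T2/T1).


T2/T1 = 1.7948
ln(T2/T1) = 0.5849
dS = 13.0760 * 1.9420 * 0.5849 = 14.8530 kJ/K

14.8530 kJ/K


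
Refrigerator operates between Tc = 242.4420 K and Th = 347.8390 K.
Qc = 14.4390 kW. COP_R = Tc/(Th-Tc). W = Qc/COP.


COP = 242.4420 / 105.3970 = 2.3003
W = 14.4390 / 2.3003 = 6.2771 kW

COP = 2.3003, W = 6.2771 kW


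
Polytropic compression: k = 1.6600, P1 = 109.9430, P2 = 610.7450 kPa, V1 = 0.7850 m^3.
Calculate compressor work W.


(k-1)/k = 0.3976
(P2/P1)^exp = 1.9773
W = 2.5152 * 109.9430 * 0.7850 * (1.9773 - 1) = 212.1531 kJ

212.1531 kJ


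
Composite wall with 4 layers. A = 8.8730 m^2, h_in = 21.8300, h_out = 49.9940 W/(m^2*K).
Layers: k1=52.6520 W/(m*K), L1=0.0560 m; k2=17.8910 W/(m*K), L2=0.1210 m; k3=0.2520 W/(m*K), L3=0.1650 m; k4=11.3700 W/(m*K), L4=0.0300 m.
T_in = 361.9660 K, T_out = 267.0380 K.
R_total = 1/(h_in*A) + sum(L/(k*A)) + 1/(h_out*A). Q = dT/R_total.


R_conv_in = 1/(21.8300*8.8730) = 0.0052
R_1 = 0.0560/(52.6520*8.8730) = 0.0001
R_2 = 0.1210/(17.8910*8.8730) = 0.0008
R_3 = 0.1650/(0.2520*8.8730) = 0.0738
R_4 = 0.0300/(11.3700*8.8730) = 0.0003
R_conv_out = 1/(49.9940*8.8730) = 0.0023
R_total = 0.0824 K/W
Q = 94.9280 / 0.0824 = 1152.1918 W

R_total = 0.0824 K/W, Q = 1152.1918 W


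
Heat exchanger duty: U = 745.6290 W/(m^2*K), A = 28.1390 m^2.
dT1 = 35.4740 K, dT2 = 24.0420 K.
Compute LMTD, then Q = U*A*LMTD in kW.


LMTD = 29.3883 K
Q = 745.6290 * 28.1390 * 29.3883 = 616604.3665 W = 616.6044 kW

616.6044 kW


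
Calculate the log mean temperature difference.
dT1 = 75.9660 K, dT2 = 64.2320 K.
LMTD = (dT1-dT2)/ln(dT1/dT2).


dT1/dT2 = 1.1827
ln(dT1/dT2) = 0.1678
LMTD = 11.7340 / 0.1678 = 69.9350 K

69.9350 K


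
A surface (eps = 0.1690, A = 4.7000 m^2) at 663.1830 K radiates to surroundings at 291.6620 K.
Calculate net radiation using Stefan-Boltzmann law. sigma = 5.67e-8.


T^4 = 1.9343e+11
Tsurr^4 = 7.2363e+09
Q = 0.1690 * 5.67e-8 * 4.7000 * 1.8620e+11 = 8385.7629 W

8385.7629 W


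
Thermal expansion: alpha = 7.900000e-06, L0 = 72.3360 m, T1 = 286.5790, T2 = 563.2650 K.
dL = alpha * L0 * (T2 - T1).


dT = 276.6860 K
dL = 7.900000e-06 * 72.3360 * 276.6860 = 0.158113 m
L_final = 72.494113 m

dL = 0.158113 m


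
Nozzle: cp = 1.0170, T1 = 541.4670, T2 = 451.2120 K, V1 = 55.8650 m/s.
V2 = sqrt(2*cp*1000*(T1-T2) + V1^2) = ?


dT = 90.2550 K
2*cp*1000*dT = 183578.6700
V1^2 = 3120.8982
V2 = sqrt(186699.5682) = 432.0875 m/s

432.0875 m/s


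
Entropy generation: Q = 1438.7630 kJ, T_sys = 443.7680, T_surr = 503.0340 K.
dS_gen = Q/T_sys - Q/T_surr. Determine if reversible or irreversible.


dS_sys = 1438.7630/443.7680 = 3.2422 kJ/K
dS_surr = -1438.7630/503.0340 = -2.8602 kJ/K
dS_gen = 3.2422 - 2.8602 = 0.3820 kJ/K (irreversible)

dS_gen = 0.3820 kJ/K, irreversible


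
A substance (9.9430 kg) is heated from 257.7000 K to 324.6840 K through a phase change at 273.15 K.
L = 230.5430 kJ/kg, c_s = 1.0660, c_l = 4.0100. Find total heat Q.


Q1 (sensible, solid) = 9.9430 * 1.0660 * 15.4500 = 163.7582 kJ
Q2 (latent) = 9.9430 * 230.5430 = 2292.2890 kJ
Q3 (sensible, liquid) = 9.9430 * 4.0100 * 51.5340 = 2054.7343 kJ
Q_total = 4510.7815 kJ

4510.7815 kJ


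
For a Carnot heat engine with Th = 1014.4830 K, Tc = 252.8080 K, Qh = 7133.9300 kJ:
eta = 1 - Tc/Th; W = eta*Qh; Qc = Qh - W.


eta = 1 - 252.8080/1014.4830 = 0.7508
W = 0.7508 * 7133.9300 = 5356.1628 kJ
Qc = 7133.9300 - 5356.1628 = 1777.7672 kJ

eta = 75.0801%, W = 5356.1628 kJ, Qc = 1777.7672 kJ


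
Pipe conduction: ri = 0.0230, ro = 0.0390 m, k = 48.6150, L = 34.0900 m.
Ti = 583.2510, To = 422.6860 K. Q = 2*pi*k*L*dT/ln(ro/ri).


dT = 160.5650 K
ln(ro/ri) = 0.5281
Q = 2*pi*48.6150*34.0900*160.5650 / 0.5281 = 3166202.3079 W

3166202.3079 W


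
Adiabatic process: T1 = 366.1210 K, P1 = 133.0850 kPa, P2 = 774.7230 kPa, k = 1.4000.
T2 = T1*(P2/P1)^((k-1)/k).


(k-1)/k = 0.2857
(P2/P1)^exp = 1.6542
T2 = 366.1210 * 1.6542 = 605.6211 K

605.6211 K


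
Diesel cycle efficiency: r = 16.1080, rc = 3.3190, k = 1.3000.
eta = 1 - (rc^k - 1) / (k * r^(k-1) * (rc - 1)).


r^(k-1) = 2.3020
rc^k = 4.7567
eta = 0.4587 = 45.8679%

45.8679%


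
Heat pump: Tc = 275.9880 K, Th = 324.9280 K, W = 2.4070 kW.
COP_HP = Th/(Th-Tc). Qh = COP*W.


COP = 324.9280 / 48.9400 = 6.6393
Qh = 6.6393 * 2.4070 = 15.9808 kW

COP = 6.6393, Qh = 15.9808 kW


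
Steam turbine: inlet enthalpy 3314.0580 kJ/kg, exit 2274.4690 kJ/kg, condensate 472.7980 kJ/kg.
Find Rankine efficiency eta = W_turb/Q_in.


W = 1039.5890 kJ/kg
Q_in = 2841.2600 kJ/kg
eta = 0.3659 = 36.5890%

eta = 36.5890%


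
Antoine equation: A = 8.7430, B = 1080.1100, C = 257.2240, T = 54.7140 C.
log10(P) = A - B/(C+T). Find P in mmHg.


C+T = 311.9380
B/(C+T) = 3.4626
log10(P) = 8.7430 - 3.4626 = 5.2804
P = 10^5.2804 = 190730.8296 mmHg

190730.8296 mmHg


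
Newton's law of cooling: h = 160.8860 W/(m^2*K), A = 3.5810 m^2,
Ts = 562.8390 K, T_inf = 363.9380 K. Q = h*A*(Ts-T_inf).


dT = 198.9010 K
Q = 160.8860 * 3.5810 * 198.9010 = 114593.3833 W

114593.3833 W


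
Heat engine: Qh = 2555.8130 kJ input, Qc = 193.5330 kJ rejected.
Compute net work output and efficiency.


W = 2555.8130 - 193.5330 = 2362.2800 kJ
eta = 2362.2800 / 2555.8130 = 0.9243 = 92.4277%

W = 2362.2800 kJ, eta = 92.4277%


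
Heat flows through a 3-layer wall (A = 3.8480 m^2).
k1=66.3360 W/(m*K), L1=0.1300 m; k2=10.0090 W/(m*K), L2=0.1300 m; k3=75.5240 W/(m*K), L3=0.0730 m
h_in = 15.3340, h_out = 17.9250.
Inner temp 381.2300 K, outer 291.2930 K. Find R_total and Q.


R_conv_in = 1/(15.3340*3.8480) = 0.0169
R_1 = 0.1300/(66.3360*3.8480) = 0.0005
R_2 = 0.1300/(10.0090*3.8480) = 0.0034
R_3 = 0.0730/(75.5240*3.8480) = 0.0003
R_conv_out = 1/(17.9250*3.8480) = 0.0145
R_total = 0.0356 K/W
Q = 89.9370 / 0.0356 = 2527.6419 W

R_total = 0.0356 K/W, Q = 2527.6419 W


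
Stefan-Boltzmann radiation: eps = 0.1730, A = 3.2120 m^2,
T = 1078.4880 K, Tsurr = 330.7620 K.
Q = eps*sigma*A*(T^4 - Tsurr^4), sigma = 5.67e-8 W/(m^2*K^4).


T^4 = 1.3529e+12
Tsurr^4 = 1.1969e+10
Q = 0.1730 * 5.67e-8 * 3.2120 * 1.3409e+12 = 42248.0454 W

42248.0454 W


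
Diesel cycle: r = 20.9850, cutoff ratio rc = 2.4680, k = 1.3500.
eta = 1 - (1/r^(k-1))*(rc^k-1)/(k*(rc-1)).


r^(k-1) = 2.9018
rc^k = 3.3858
eta = 0.5851 = 58.5129%

58.5129%


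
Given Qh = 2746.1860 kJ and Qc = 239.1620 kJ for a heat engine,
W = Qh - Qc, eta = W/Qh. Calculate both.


W = 2746.1860 - 239.1620 = 2507.0240 kJ
eta = 2507.0240 / 2746.1860 = 0.9129 = 91.2911%

W = 2507.0240 kJ, eta = 91.2911%


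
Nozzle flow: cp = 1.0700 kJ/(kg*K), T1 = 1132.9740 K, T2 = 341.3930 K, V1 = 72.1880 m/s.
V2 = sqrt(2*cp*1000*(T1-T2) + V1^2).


dT = 791.5810 K
2*cp*1000*dT = 1693983.3400
V1^2 = 5211.1073
V2 = sqrt(1699194.4473) = 1303.5315 m/s

1303.5315 m/s


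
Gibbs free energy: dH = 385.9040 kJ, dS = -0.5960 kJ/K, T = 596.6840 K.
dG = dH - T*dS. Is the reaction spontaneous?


T*dS = 596.6840 * -0.5960 = -355.6237 kJ
dG = 385.9040 + 355.6237 = 741.5277 kJ (non-spontaneous)

dG = 741.5277 kJ, non-spontaneous


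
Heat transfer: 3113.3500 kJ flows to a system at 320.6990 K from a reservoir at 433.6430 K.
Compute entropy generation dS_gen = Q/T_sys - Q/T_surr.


dS_sys = 3113.3500/320.6990 = 9.7080 kJ/K
dS_surr = -3113.3500/433.6430 = -7.1795 kJ/K
dS_gen = 9.7080 - 7.1795 = 2.5285 kJ/K (irreversible)

dS_gen = 2.5285 kJ/K, irreversible


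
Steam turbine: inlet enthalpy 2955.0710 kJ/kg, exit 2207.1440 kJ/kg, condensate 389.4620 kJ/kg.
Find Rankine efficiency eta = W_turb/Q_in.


W = 747.9270 kJ/kg
Q_in = 2565.6090 kJ/kg
eta = 0.2915 = 29.1520%

eta = 29.1520%


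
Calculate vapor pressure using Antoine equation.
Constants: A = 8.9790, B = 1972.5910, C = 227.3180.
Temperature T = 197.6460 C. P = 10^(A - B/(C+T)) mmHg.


C+T = 424.9640
B/(C+T) = 4.6418
log10(P) = 8.9790 - 4.6418 = 4.3372
P = 10^4.3372 = 21737.8319 mmHg

21737.8319 mmHg


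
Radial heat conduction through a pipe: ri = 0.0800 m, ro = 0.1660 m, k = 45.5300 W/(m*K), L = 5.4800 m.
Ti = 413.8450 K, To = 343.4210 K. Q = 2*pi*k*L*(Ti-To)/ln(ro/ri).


dT = 70.4240 K
ln(ro/ri) = 0.7300
Q = 2*pi*45.5300*5.4800*70.4240 / 0.7300 = 151244.3003 W

151244.3003 W


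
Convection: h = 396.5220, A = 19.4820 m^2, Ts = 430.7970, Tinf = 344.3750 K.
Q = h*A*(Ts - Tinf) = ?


dT = 86.4220 K
Q = 396.5220 * 19.4820 * 86.4220 = 667613.5455 W

667613.5455 W


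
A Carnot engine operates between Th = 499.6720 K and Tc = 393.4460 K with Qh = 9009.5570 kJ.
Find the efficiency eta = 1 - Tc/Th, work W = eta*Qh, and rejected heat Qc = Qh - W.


eta = 1 - 393.4460/499.6720 = 0.2126
W = 0.2126 * 9009.5570 = 1915.3549 kJ
Qc = 9009.5570 - 1915.3549 = 7094.2021 kJ

eta = 21.2591%, W = 1915.3549 kJ, Qc = 7094.2021 kJ


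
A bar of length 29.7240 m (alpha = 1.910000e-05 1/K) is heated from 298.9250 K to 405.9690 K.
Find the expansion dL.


dT = 107.0440 K
dL = 1.910000e-05 * 29.7240 * 107.0440 = 0.060772 m
L_final = 29.784772 m

dL = 0.060772 m


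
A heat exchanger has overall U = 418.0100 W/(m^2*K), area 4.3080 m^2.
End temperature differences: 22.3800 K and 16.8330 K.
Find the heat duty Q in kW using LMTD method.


LMTD = 19.4750 K
Q = 418.0100 * 4.3080 * 19.4750 = 35070.3584 W = 35.0704 kW

35.0704 kW


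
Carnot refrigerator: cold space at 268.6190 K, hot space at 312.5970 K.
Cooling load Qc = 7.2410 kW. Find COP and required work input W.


COP = 268.6190 / 43.9780 = 6.1080
W = 7.2410 / 6.1080 = 1.1855 kW

COP = 6.1080, W = 1.1855 kW


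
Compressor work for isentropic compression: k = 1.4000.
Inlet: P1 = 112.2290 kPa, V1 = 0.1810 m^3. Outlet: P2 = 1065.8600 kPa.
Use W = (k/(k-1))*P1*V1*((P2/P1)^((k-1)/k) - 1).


(k-1)/k = 0.2857
(P2/P1)^exp = 1.9024
W = 3.5000 * 112.2290 * 0.1810 * (1.9024 - 1) = 64.1614 kJ

64.1614 kJ


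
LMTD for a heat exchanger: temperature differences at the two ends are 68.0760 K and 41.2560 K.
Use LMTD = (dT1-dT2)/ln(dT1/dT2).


dT1/dT2 = 1.6501
ln(dT1/dT2) = 0.5008
LMTD = 26.8200 / 0.5008 = 53.5513 K

53.5513 K


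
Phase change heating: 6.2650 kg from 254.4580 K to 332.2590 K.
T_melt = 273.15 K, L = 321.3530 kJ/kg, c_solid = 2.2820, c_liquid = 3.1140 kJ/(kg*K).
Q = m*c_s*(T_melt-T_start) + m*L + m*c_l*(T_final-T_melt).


Q1 (sensible, solid) = 6.2650 * 2.2820 * 18.6920 = 267.2345 kJ
Q2 (latent) = 6.2650 * 321.3530 = 2013.2765 kJ
Q3 (sensible, liquid) = 6.2650 * 3.1140 * 59.1090 = 1153.1699 kJ
Q_total = 3433.6809 kJ

3433.6809 kJ


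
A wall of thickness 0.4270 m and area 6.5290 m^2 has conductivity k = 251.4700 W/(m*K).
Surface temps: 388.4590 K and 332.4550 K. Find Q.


dT = 56.0040 K
Q = 251.4700 * 6.5290 * 56.0040 / 0.4270 = 215339.6596 W

215339.6596 W


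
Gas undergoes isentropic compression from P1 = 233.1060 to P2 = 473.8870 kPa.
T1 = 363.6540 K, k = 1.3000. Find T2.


(k-1)/k = 0.2308
(P2/P1)^exp = 1.1779
T2 = 363.6540 * 1.1779 = 428.3446 K

428.3446 K


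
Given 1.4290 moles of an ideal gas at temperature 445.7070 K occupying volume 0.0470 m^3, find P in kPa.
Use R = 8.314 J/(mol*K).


P = nRT/V = 1.4290 * 8.314 * 445.7070 / 0.0470
= 5295.3138 / 0.0470 = 112666.2517 Pa = 112.6663 kPa

112.6663 kPa


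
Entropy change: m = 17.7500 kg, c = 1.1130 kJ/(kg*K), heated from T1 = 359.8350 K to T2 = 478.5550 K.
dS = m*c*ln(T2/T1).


T2/T1 = 1.3299
ln(T2/T1) = 0.2851
dS = 17.7500 * 1.1130 * 0.2851 = 5.6329 kJ/K

5.6329 kJ/K


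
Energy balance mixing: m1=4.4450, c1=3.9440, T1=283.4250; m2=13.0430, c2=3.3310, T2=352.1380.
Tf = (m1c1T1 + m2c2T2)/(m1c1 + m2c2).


num = 20267.8159
den = 60.9773
Tf = 332.3829 K

332.3829 K


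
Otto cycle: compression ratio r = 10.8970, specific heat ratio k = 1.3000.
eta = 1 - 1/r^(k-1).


r^(k-1) = 2.0473
eta = 1 - 1/2.0473 = 0.5116 = 51.1564%

51.1564%


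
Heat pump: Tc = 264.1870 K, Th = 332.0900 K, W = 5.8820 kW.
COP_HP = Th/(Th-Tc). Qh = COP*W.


COP = 332.0900 / 67.9030 = 4.8907
Qh = 4.8907 * 5.8820 = 28.7668 kW

COP = 4.8907, Qh = 28.7668 kW


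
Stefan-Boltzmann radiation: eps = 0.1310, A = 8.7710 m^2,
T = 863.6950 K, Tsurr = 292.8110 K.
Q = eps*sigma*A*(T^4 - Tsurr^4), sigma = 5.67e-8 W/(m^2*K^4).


T^4 = 5.5647e+11
Tsurr^4 = 7.3511e+09
Q = 0.1310 * 5.67e-8 * 8.7710 * 5.4912e+11 = 35774.1858 W

35774.1858 W


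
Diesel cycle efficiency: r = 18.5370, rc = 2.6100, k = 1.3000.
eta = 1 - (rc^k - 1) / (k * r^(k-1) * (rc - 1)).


r^(k-1) = 2.4011
rc^k = 3.4804
eta = 0.5064 = 50.6434%

50.6434%


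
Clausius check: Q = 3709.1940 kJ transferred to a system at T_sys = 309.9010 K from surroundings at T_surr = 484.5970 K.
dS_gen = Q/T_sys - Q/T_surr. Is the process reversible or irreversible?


dS_sys = 3709.1940/309.9010 = 11.9690 kJ/K
dS_surr = -3709.1940/484.5970 = -7.6542 kJ/K
dS_gen = 11.9690 - 7.6542 = 4.3148 kJ/K (irreversible)

dS_gen = 4.3148 kJ/K, irreversible


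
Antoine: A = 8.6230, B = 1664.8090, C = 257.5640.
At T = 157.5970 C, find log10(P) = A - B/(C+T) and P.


C+T = 415.1610
B/(C+T) = 4.0100
log10(P) = 8.6230 - 4.0100 = 4.6130
P = 10^4.6130 = 41017.3641 mmHg

41017.3641 mmHg


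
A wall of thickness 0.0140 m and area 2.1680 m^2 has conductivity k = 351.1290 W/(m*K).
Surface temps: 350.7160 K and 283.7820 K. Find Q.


dT = 66.9340 K
Q = 351.1290 * 2.1680 * 66.9340 / 0.0140 = 3639525.1198 W

3639525.1198 W


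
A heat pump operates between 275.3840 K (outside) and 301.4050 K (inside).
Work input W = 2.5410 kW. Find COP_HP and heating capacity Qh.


COP = 301.4050 / 26.0210 = 11.5831
Qh = 11.5831 * 2.5410 = 29.4328 kW

COP = 11.5831, Qh = 29.4328 kW


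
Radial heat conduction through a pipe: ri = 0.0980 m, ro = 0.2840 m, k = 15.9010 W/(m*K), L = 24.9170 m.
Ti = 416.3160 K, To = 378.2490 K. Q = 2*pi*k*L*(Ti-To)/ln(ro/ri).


dT = 38.0670 K
ln(ro/ri) = 1.0640
Q = 2*pi*15.9010*24.9170*38.0670 / 1.0640 = 89064.4362 W

89064.4362 W


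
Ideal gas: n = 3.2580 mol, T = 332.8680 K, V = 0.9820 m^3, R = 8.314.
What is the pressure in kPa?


P = nRT/V = 3.2580 * 8.314 * 332.8680 / 0.9820
= 9016.3995 / 0.9820 = 9181.6696 Pa = 9.1817 kPa

9.1817 kPa


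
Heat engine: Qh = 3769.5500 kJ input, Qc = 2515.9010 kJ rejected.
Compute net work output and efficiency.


W = 3769.5500 - 2515.9010 = 1253.6490 kJ
eta = 1253.6490 / 3769.5500 = 0.3326 = 33.2573%

W = 1253.6490 kJ, eta = 33.2573%


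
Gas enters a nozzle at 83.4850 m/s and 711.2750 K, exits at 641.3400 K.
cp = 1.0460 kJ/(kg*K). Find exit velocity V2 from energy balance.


dT = 69.9350 K
2*cp*1000*dT = 146304.0200
V1^2 = 6969.7452
V2 = sqrt(153273.7652) = 391.5019 m/s

391.5019 m/s


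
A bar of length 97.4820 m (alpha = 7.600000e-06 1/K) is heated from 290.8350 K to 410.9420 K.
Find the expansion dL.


dT = 120.1070 K
dL = 7.600000e-06 * 97.4820 * 120.1070 = 0.088983 m
L_final = 97.570983 m

dL = 0.088983 m


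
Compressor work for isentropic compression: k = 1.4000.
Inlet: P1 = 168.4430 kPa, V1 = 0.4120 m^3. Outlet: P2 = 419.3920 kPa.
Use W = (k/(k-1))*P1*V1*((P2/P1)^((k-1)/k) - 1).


(k-1)/k = 0.2857
(P2/P1)^exp = 1.2977
W = 3.5000 * 168.4430 * 0.4120 * (1.2977 - 1) = 72.3216 kJ

72.3216 kJ


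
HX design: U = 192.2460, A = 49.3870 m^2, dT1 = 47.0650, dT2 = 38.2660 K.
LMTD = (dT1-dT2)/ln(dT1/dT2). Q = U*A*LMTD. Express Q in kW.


LMTD = 42.5138 K
Q = 192.2460 * 49.3870 * 42.5138 = 403645.7503 W = 403.6458 kW

403.6458 kW


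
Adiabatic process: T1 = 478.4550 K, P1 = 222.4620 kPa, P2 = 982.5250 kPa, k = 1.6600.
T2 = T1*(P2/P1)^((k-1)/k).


(k-1)/k = 0.3976
(P2/P1)^exp = 1.8050
T2 = 478.4550 * 1.8050 = 863.6182 K

863.6182 K


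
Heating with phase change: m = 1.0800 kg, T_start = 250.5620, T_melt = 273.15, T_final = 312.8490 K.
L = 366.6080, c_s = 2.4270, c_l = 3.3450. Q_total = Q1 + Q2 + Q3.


Q1 (sensible, solid) = 1.0800 * 2.4270 * 22.5880 = 59.2068 kJ
Q2 (latent) = 1.0800 * 366.6080 = 395.9366 kJ
Q3 (sensible, liquid) = 1.0800 * 3.3450 * 39.6990 = 143.4166 kJ
Q_total = 598.5600 kJ

598.5600 kJ


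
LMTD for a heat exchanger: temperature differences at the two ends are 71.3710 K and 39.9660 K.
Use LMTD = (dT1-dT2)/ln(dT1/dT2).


dT1/dT2 = 1.7858
ln(dT1/dT2) = 0.5799
LMTD = 31.4050 / 0.5799 = 54.1594 K

54.1594 K


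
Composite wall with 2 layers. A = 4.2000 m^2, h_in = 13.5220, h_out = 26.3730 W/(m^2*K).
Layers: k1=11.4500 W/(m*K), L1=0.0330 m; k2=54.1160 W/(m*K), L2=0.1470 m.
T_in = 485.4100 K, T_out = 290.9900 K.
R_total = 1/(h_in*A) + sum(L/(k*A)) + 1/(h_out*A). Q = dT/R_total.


R_conv_in = 1/(13.5220*4.2000) = 0.0176
R_1 = 0.0330/(11.4500*4.2000) = 0.0007
R_2 = 0.1470/(54.1160*4.2000) = 0.0006
R_conv_out = 1/(26.3730*4.2000) = 0.0090
R_total = 0.0280 K/W
Q = 194.4200 / 0.0280 = 6951.2789 W

R_total = 0.0280 K/W, Q = 6951.2789 W


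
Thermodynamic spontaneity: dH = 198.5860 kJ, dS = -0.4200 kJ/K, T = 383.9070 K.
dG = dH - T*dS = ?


T*dS = 383.9070 * -0.4200 = -161.2409 kJ
dG = 198.5860 + 161.2409 = 359.8269 kJ (non-spontaneous)

dG = 359.8269 kJ, non-spontaneous


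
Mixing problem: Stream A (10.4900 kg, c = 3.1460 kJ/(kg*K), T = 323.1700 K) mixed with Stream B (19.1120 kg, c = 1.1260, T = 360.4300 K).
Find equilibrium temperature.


num = 18421.6016
den = 54.5217
Tf = 337.8768 K

337.8768 K


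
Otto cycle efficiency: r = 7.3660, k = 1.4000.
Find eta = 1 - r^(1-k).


r^(k-1) = 2.2228
eta = 1 - 1/2.2228 = 0.5501 = 55.0109%

55.0109%


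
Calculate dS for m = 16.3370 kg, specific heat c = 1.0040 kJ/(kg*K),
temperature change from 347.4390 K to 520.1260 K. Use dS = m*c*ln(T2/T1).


T2/T1 = 1.4970
ln(T2/T1) = 0.4035
dS = 16.3370 * 1.0040 * 0.4035 = 6.6181 kJ/K

6.6181 kJ/K


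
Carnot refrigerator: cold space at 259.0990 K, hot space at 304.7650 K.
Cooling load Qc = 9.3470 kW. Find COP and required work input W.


COP = 259.0990 / 45.6660 = 5.6738
W = 9.3470 / 5.6738 = 1.6474 kW

COP = 5.6738, W = 1.6474 kW


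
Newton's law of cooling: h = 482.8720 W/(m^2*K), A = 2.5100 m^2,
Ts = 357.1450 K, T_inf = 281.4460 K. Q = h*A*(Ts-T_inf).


dT = 75.6990 K
Q = 482.8720 * 2.5100 * 75.6990 = 91747.8481 W

91747.8481 W


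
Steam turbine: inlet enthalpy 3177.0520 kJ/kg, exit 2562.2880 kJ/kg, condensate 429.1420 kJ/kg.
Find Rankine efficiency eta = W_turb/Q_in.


W = 614.7640 kJ/kg
Q_in = 2747.9100 kJ/kg
eta = 0.2237 = 22.3721%

eta = 22.3721%


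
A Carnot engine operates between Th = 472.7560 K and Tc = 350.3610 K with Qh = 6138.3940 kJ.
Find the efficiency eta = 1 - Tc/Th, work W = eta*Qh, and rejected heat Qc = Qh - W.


eta = 1 - 350.3610/472.7560 = 0.2589
W = 0.2589 * 6138.3940 = 1589.2104 kJ
Qc = 6138.3940 - 1589.2104 = 4549.1836 kJ

eta = 25.8897%, W = 1589.2104 kJ, Qc = 4549.1836 kJ


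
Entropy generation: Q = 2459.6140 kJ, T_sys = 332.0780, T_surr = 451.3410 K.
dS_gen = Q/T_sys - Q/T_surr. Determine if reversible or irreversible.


dS_sys = 2459.6140/332.0780 = 7.4067 kJ/K
dS_surr = -2459.6140/451.3410 = -5.4496 kJ/K
dS_gen = 7.4067 - 5.4496 = 1.9572 kJ/K (irreversible)

dS_gen = 1.9572 kJ/K, irreversible


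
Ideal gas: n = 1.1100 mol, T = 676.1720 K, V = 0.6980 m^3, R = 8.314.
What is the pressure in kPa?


P = nRT/V = 1.1100 * 8.314 * 676.1720 / 0.6980
= 6240.0803 / 0.6980 = 8939.9432 Pa = 8.9399 kPa

8.9399 kPa


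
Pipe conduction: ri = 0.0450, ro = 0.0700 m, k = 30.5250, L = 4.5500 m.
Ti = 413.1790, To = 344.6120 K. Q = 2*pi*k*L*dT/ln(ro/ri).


dT = 68.5670 K
ln(ro/ri) = 0.4418
Q = 2*pi*30.5250*4.5500*68.5670 / 0.4418 = 135426.6637 W

135426.6637 W


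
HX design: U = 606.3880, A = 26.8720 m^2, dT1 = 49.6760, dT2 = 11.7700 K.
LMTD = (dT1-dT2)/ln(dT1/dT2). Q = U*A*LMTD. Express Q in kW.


LMTD = 26.3242 K
Q = 606.3880 * 26.8720 * 26.3242 = 428949.0468 W = 428.9490 kW

428.9490 kW


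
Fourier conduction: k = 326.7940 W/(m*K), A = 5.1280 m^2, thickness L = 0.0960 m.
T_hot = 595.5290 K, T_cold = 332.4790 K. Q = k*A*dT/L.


dT = 263.0500 K
Q = 326.7940 * 5.1280 * 263.0500 / 0.0960 = 4591865.5541 W

4591865.5541 W


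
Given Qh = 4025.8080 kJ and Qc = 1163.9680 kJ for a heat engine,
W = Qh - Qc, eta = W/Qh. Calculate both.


W = 4025.8080 - 1163.9680 = 2861.8400 kJ
eta = 2861.8400 / 4025.8080 = 0.7109 = 71.0873%

W = 2861.8400 kJ, eta = 71.0873%


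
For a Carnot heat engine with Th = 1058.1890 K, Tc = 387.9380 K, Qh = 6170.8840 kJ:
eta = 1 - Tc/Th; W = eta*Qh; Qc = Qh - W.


eta = 1 - 387.9380/1058.1890 = 0.6334
W = 0.6334 * 6170.8840 = 3908.6034 kJ
Qc = 6170.8840 - 3908.6034 = 2262.2806 kJ

eta = 63.3394%, W = 3908.6034 kJ, Qc = 2262.2806 kJ


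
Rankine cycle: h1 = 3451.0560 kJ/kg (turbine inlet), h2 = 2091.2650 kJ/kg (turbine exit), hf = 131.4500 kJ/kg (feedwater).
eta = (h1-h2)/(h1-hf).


W = 1359.7910 kJ/kg
Q_in = 3319.6060 kJ/kg
eta = 0.4096 = 40.9624%

eta = 40.9624%


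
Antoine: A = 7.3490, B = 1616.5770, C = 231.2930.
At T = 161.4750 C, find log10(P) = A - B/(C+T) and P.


C+T = 392.7680
B/(C+T) = 4.1159
log10(P) = 7.3490 - 4.1159 = 3.2331
P = 10^3.2331 = 1710.5777 mmHg

1710.5777 mmHg


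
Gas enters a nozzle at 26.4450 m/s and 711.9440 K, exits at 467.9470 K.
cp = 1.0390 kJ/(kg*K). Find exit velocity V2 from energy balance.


dT = 243.9970 K
2*cp*1000*dT = 507025.7660
V1^2 = 699.3380
V2 = sqrt(507725.1040) = 712.5483 m/s

712.5483 m/s


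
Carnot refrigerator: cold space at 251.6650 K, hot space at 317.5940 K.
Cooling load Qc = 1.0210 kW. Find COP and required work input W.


COP = 251.6650 / 65.9290 = 3.8172
W = 1.0210 / 3.8172 = 0.2675 kW

COP = 3.8172, W = 0.2675 kW


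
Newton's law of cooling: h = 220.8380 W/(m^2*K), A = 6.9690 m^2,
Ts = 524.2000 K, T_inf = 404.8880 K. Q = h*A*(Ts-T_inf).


dT = 119.3120 K
Q = 220.8380 * 6.9690 * 119.3120 = 183623.5569 W

183623.5569 W


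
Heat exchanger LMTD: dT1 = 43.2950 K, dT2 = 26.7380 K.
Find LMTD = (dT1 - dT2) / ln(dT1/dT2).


dT1/dT2 = 1.6192
ln(dT1/dT2) = 0.4820
LMTD = 16.5570 / 0.4820 = 34.3541 K

34.3541 K


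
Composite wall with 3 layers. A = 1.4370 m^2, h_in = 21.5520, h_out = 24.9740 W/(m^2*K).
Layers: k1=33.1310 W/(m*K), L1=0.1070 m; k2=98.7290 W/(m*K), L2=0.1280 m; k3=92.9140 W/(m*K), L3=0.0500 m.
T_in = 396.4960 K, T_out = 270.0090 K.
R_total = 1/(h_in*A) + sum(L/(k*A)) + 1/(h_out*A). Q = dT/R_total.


R_conv_in = 1/(21.5520*1.4370) = 0.0323
R_1 = 0.1070/(33.1310*1.4370) = 0.0022
R_2 = 0.1280/(98.7290*1.4370) = 0.0009
R_3 = 0.0500/(92.9140*1.4370) = 0.0004
R_conv_out = 1/(24.9740*1.4370) = 0.0279
R_total = 0.0637 K/W
Q = 126.4870 / 0.0637 = 1986.3537 W

R_total = 0.0637 K/W, Q = 1986.3537 W


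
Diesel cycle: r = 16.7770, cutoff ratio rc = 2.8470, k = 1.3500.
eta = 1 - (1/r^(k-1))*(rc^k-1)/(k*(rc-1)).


r^(k-1) = 2.6832
rc^k = 4.1060
eta = 0.5357 = 53.5745%

53.5745%


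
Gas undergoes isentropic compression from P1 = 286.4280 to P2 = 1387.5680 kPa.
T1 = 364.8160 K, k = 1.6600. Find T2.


(k-1)/k = 0.3976
(P2/P1)^exp = 1.8726
T2 = 364.8160 * 1.8726 = 683.1534 K

683.1534 K


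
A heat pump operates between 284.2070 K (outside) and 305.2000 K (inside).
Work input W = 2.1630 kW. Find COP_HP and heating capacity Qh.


COP = 305.2000 / 20.9930 = 14.5382
Qh = 14.5382 * 2.1630 = 31.4461 kW

COP = 14.5382, Qh = 31.4461 kW


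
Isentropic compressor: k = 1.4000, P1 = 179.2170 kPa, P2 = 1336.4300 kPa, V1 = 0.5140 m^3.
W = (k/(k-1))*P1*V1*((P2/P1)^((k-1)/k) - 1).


(k-1)/k = 0.2857
(P2/P1)^exp = 1.7754
W = 3.5000 * 179.2170 * 0.5140 * (1.7754 - 1) = 250.0092 kJ

250.0092 kJ
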